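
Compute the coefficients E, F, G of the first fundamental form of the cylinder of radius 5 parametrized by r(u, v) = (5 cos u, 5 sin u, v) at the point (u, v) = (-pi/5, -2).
E = 25;  F = 0;  G = 1

Partials: r_u = (-5*sin(u), 5*cos(u), 0), r_v = (0, 0, 1). As functions of (u, v):
  E = r_u · r_u = 25,
  F = r_u · r_v = 0,
  G = r_v · r_v = 1.
Evaluating at (u, v) = (-pi/5, -2): E = 25, F = 0, G = 1.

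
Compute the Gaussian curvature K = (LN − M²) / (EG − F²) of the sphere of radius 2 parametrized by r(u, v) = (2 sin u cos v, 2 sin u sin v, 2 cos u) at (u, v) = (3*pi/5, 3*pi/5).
K = 1/4

Coefficients of the first fundamental form: E = 4, F = 0, G = 4*sin(u)^2.
Coefficients of the second fundamental form: L = -2*sin(u)/Abs(sin(u)), M = 0, N = -2*sin(u)^3/Abs(sin(u)).
Assemble K = (LN − M²)/(EG − F²) = 1/4. At (u, v) = (3*pi/5, 3*pi/5): K = 1/4.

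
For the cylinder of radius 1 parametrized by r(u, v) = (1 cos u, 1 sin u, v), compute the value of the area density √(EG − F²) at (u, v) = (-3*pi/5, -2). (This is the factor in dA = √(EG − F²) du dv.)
√(EG − F²)|_{(-3*pi/5, -2)} = 1

E = 1, F = 0, G = 1, so EG − F² = 1. Taking the positive square root: √(EG − F²) = 1. At (u, v) = (-3*pi/5, -2): 1.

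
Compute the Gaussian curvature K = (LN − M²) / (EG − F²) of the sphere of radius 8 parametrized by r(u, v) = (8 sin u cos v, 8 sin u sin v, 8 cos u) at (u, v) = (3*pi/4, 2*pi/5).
K = 1/64

Coefficients of the first fundamental form: E = 64, F = 0, G = 64*sin(u)^2.
Coefficients of the second fundamental form: L = -8*sin(u)/Abs(sin(u)), M = 0, N = -8*sin(u)^3/Abs(sin(u)).
Assemble K = (LN − M²)/(EG − F²) = 1/64. At (u, v) = (3*pi/4, 2*pi/5): K = 1/64.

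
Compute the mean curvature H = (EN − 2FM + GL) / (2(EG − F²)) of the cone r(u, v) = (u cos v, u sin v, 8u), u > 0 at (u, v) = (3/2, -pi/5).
H = 8*sqrt(65)/195

With E = 65, F = 0, G = u^2, L = 0, M = 0, N = 8*sqrt(65)*u^2/(65*Abs(u)), assemble
  H = (EN − 2FM + GL) / (2(EG − F²)) = 4*sqrt(65)/(65*Abs(u)).
At (u, v) = (3/2, -pi/5): H = 8*sqrt(65)/195.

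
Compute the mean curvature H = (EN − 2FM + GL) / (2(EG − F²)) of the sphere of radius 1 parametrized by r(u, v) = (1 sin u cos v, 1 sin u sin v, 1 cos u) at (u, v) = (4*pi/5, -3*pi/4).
H = -1

With E = 1, F = 0, G = sin(u)^2, L = -sin(u)/Abs(sin(u)), M = 0, N = -sin(u)^3/Abs(sin(u)), assemble
  H = (EN − 2FM + GL) / (2(EG − F²)) = -sin(u)/Abs(sin(u)).
At (u, v) = (4*pi/5, -3*pi/4): H = -1.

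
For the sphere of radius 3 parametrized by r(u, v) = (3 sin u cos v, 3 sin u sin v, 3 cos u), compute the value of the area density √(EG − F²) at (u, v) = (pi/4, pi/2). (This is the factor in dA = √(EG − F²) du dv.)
√(EG − F²)|_{(pi/4, pi/2)} = 9*sqrt(2)/2

E = 9, F = 0, G = 9*sin(u)^2, so EG − F² = 81*sin(u)^2. Taking the positive square root: √(EG − F²) = 9*Abs(sin(u)). At (u, v) = (pi/4, pi/2): 9*sqrt(2)/2.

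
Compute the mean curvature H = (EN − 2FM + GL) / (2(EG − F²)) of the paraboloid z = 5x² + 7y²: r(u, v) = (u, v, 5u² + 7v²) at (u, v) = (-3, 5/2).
H = 12437*sqrt(2126)/4519876

With E = 100*u^2 + 1, F = 140*u*v, G = 196*v^2 + 1, L = 10/sqrt(100*u^2 + 196*v^2 + 1), M = 0, N = 14/sqrt(100*u^2 + 196*v^2 + 1), assemble
  H = (EN − 2FM + GL) / (2(EG − F²)) = 4*(175*u^2 + 245*v^2 + 3)/(100*u^2 + 196*v^2 + 1)^(3/2).
At (u, v) = (-3, 5/2): H = 12437*sqrt(2126)/4519876.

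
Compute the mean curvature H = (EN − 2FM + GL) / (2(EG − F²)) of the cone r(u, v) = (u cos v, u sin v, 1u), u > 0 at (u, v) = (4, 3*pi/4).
H = sqrt(2)/16

With E = 2, F = 0, G = u^2, L = 0, M = 0, N = sqrt(2)*u^2/(2*Abs(u)), assemble
  H = (EN − 2FM + GL) / (2(EG − F²)) = sqrt(2)/(4*Abs(u)).
At (u, v) = (4, 3*pi/4): H = sqrt(2)/16.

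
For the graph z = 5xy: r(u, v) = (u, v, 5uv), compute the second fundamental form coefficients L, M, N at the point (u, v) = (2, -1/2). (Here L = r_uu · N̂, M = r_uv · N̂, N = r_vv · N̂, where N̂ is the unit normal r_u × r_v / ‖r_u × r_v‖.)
L = 0;  M = 10*sqrt(429)/429;  N = 0

Compute the unit normal N̂(u, v) = (-5*v/sqrt(25*u^2 + 25*v^2 + 1), -5*u/sqrt(25*u^2 + 25*v^2 + 1), 1/sqrt(25*u^2 + 25*v^2 + 1)), and the second partials r_uu, r_uv, r_vv. Take dot products:
  L(u, v) = r_uu · N̂ = 0,
  M(u, v) = r_uv · N̂ = 5/sqrt(25*u^2 + 25*v^2 + 1),
  N(u, v) = r_vv · N̂ = 0.
Evaluating at (u, v) = (2, -1/2):
  L = 0, M = 10*sqrt(429)/429, N = 0.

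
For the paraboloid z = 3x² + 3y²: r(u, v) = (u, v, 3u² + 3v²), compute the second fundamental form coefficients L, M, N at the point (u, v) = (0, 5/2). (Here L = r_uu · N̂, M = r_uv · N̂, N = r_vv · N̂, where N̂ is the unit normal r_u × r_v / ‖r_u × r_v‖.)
L = 3*sqrt(226)/113;  M = 0;  N = 3*sqrt(226)/113

Compute the unit normal N̂(u, v) = (-6*u/sqrt(36*u^2 + 36*v^2 + 1), -6*v/sqrt(36*u^2 + 36*v^2 + 1), 1/sqrt(36*u^2 + 36*v^2 + 1)), and the second partials r_uu, r_uv, r_vv. Take dot products:
  L(u, v) = r_uu · N̂ = 6/sqrt(36*u^2 + 36*v^2 + 1),
  M(u, v) = r_uv · N̂ = 0,
  N(u, v) = r_vv · N̂ = 6/sqrt(36*u^2 + 36*v^2 + 1).
Evaluating at (u, v) = (0, 5/2):
  L = 3*sqrt(226)/113, M = 0, N = 3*sqrt(226)/113.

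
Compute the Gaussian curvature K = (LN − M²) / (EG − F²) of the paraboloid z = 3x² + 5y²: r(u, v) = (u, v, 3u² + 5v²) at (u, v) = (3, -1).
K = 12/36125

Coefficients of the first fundamental form: E = 36*u^2 + 1, F = 60*u*v, G = 100*v^2 + 1.
Coefficients of the second fundamental form: L = 6/sqrt(36*u^2 + 100*v^2 + 1), M = 0, N = 10/sqrt(36*u^2 + 100*v^2 + 1).
Assemble K = (LN − M²)/(EG − F²) = 60/(1296*u^4 + 7200*u^2*v^2 + 72*u^2 + 10000*v^4 + 200*v^2 + 1). At (u, v) = (3, -1): K = 12/36125.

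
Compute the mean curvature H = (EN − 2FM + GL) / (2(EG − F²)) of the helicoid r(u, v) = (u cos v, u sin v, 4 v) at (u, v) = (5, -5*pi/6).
H = 0

With E = 1, F = 0, G = u^2 + 16, L = 0, M = -4/sqrt(u^2 + 16), N = 0, assemble
  H = (EN − 2FM + GL) / (2(EG − F²)) = 0.
At (u, v) = (5, -5*pi/6): H = 0.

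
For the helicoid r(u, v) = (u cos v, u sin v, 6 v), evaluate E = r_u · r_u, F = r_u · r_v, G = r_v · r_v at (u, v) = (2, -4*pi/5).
E = 1;  F = 0;  G = 40

Partials: r_u = (cos(v), sin(v), 0), r_v = (-u*sin(v), u*cos(v), 6). As functions of (u, v):
  E = r_u · r_u = 1,
  F = r_u · r_v = 0,
  G = r_v · r_v = u^2 + 36.
Evaluating at (u, v) = (2, -4*pi/5): E = 1, F = 0, G = 40.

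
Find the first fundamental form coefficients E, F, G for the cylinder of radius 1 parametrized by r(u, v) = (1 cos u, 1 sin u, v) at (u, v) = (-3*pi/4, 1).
E = 1;  F = 0;  G = 1

Partials: r_u = (-sin(u), cos(u), 0), r_v = (0, 0, 1). As functions of (u, v):
  E = r_u · r_u = 1,
  F = r_u · r_v = 0,
  G = r_v · r_v = 1.
Evaluating at (u, v) = (-3*pi/4, 1): E = 1, F = 0, G = 1.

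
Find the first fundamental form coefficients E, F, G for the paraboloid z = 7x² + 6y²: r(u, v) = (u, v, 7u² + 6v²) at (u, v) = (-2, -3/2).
E = 785;  F = 504;  G = 325

Partials: r_u = (1, 0, 14*u), r_v = (0, 1, 12*v). As functions of (u, v):
  E = r_u · r_u = 196*u^2 + 1,
  F = r_u · r_v = 168*u*v,
  G = r_v · r_v = 144*v^2 + 1.
Evaluating at (u, v) = (-2, -3/2): E = 785, F = 504, G = 325.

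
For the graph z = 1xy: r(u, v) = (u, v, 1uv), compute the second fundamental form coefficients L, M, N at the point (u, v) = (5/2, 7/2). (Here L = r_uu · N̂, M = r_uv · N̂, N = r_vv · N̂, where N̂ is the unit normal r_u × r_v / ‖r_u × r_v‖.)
L = 0;  M = sqrt(78)/39;  N = 0

Compute the unit normal N̂(u, v) = (-v/sqrt(u^2 + v^2 + 1), -u/sqrt(u^2 + v^2 + 1), 1/sqrt(u^2 + v^2 + 1)), and the second partials r_uu, r_uv, r_vv. Take dot products:
  L(u, v) = r_uu · N̂ = 0,
  M(u, v) = r_uv · N̂ = 1/sqrt(u^2 + v^2 + 1),
  N(u, v) = r_vv · N̂ = 0.
Evaluating at (u, v) = (5/2, 7/2):
  L = 0, M = sqrt(78)/39, N = 0.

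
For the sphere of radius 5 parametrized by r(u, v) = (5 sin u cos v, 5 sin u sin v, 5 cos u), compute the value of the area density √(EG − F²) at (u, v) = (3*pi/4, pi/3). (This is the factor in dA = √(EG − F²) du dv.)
√(EG − F²)|_{(3*pi/4, pi/3)} = 25*sqrt(2)/2

E = 25, F = 0, G = 25*sin(u)^2, so EG − F² = 625*sin(u)^2. Taking the positive square root: √(EG − F²) = 25*Abs(sin(u)). At (u, v) = (3*pi/4, pi/3): 25*sqrt(2)/2.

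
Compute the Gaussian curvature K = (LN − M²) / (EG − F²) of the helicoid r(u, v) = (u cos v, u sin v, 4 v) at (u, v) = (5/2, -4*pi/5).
K = -256/7921

Coefficients of the first fundamental form: E = 1, F = 0, G = u^2 + 16.
Coefficients of the second fundamental form: L = 0, M = -4/sqrt(u^2 + 16), N = 0.
Assemble K = (LN − M²)/(EG − F²) = -16/(u^2 + 16)^2. At (u, v) = (5/2, -4*pi/5): K = -256/7921.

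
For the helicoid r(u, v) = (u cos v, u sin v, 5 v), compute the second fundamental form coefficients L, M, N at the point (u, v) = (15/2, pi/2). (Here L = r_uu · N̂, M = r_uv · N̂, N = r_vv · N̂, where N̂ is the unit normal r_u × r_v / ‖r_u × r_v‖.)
L = 0;  M = -2*sqrt(13)/13;  N = 0

Compute the unit normal N̂(u, v) = (5*sin(v)/sqrt(u^2 + 25), -5*cos(v)/sqrt(u^2 + 25), u/sqrt(u^2 + 25)), and the second partials r_uu, r_uv, r_vv. Take dot products:
  L(u, v) = r_uu · N̂ = 0,
  M(u, v) = r_uv · N̂ = -5/sqrt(u^2 + 25),
  N(u, v) = r_vv · N̂ = 0.
Evaluating at (u, v) = (15/2, pi/2):
  L = 0, M = -2*sqrt(13)/13, N = 0.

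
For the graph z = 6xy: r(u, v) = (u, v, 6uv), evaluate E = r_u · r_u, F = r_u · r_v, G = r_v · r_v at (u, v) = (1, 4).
E = 577;  F = 144;  G = 37

Partials: r_u = (1, 0, 6*v), r_v = (0, 1, 6*u). As functions of (u, v):
  E = r_u · r_u = 36*v^2 + 1,
  F = r_u · r_v = 36*u*v,
  G = r_v · r_v = 36*u^2 + 1.
Evaluating at (u, v) = (1, 4): E = 577, F = 144, G = 37.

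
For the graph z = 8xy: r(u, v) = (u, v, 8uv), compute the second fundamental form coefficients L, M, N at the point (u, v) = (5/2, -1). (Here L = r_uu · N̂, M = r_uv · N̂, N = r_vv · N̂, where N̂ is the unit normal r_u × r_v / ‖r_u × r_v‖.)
L = 0;  M = 8*sqrt(465)/465;  N = 0

Compute the unit normal N̂(u, v) = (-8*v/sqrt(64*u^2 + 64*v^2 + 1), -8*u/sqrt(64*u^2 + 64*v^2 + 1), 1/sqrt(64*u^2 + 64*v^2 + 1)), and the second partials r_uu, r_uv, r_vv. Take dot products:
  L(u, v) = r_uu · N̂ = 0,
  M(u, v) = r_uv · N̂ = 8/sqrt(64*u^2 + 64*v^2 + 1),
  N(u, v) = r_vv · N̂ = 0.
Evaluating at (u, v) = (5/2, -1):
  L = 0, M = 8*sqrt(465)/465, N = 0.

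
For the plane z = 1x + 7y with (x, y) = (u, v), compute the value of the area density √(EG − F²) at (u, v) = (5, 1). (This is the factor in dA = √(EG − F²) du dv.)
√(EG − F²)|_{(5, 1)} = sqrt(51)

E = 2, F = 7, G = 50, so EG − F² = 51. Taking the positive square root: √(EG − F²) = sqrt(51). At (u, v) = (5, 1): sqrt(51).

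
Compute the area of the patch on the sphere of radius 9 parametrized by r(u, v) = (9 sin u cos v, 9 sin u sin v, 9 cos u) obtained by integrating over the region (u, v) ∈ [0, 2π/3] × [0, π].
Area = 243*pi/2

Area = ∫∫ √(EG − F²) du dv with √(EG − F²) = 81*Abs(sin(u)). Integrating over [0, 2π/3] × [0, π] gives 243*pi/2.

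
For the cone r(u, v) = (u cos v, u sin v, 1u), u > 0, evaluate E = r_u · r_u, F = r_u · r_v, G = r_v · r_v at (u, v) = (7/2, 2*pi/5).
E = 2;  F = 0;  G = 49/4

Partials: r_u = (cos(v), sin(v), 1), r_v = (-u*sin(v), u*cos(v), 0). As functions of (u, v):
  E = r_u · r_u = 2,
  F = r_u · r_v = 0,
  G = r_v · r_v = u^2.
Evaluating at (u, v) = (7/2, 2*pi/5): E = 2, F = 0, G = 49/4.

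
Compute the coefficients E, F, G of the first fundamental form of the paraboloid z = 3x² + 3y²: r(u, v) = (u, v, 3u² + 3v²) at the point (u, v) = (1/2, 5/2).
E = 10;  F = 45;  G = 226

Partials: r_u = (1, 0, 6*u), r_v = (0, 1, 6*v). As functions of (u, v):
  E = r_u · r_u = 36*u^2 + 1,
  F = r_u · r_v = 36*u*v,
  G = r_v · r_v = 36*v^2 + 1.
Evaluating at (u, v) = (1/2, 5/2): E = 10, F = 45, G = 226.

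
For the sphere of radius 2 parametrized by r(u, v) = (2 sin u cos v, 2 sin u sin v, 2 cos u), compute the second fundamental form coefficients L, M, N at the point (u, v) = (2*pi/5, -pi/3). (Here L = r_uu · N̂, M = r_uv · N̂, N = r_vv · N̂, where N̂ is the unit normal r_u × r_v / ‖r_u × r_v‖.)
L = -2;  M = 0;  N = -5/4 - sqrt(5)/4

Compute the unit normal N̂(u, v) = (sin(u)^2*cos(v)/Abs(sin(u)), sin(u)^2*sin(v)/Abs(sin(u)), sin(2*u)/(2*Abs(sin(u)))), and the second partials r_uu, r_uv, r_vv. Take dot products:
  L(u, v) = r_uu · N̂ = -2*sin(u)/Abs(sin(u)),
  M(u, v) = r_uv · N̂ = 0,
  N(u, v) = r_vv · N̂ = -2*sin(u)^3/Abs(sin(u)).
Evaluating at (u, v) = (2*pi/5, -pi/3):
  L = -2, M = 0, N = -5/4 - sqrt(5)/4.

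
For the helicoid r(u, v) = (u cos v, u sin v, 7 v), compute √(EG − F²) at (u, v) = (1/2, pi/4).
√(EG − F²)|_{(1/2, pi/4)} = sqrt(197)/2

E = 1, F = 0, G = u^2 + 49; EG − F² = u^2 + 49; √(EG − F²) = sqrt(u^2 + 49). At the given point: sqrt(197)/2.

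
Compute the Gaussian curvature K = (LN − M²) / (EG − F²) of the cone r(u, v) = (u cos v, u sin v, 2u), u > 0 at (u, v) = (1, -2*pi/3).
K = 0

Coefficients of the first fundamental form: E = 5, F = 0, G = u^2.
Coefficients of the second fundamental form: L = 0, M = 0, N = 2*sqrt(5)*u^2/(5*Abs(u)).
Assemble K = (LN − M²)/(EG − F²) = 0. At (u, v) = (1, -2*pi/3): K = 0.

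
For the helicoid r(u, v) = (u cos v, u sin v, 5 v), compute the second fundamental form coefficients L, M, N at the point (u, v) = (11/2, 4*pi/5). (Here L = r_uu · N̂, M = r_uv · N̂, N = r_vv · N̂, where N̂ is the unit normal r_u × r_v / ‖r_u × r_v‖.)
L = 0;  M = -10*sqrt(221)/221;  N = 0

Compute the unit normal N̂(u, v) = (5*sin(v)/sqrt(u^2 + 25), -5*cos(v)/sqrt(u^2 + 25), u/sqrt(u^2 + 25)), and the second partials r_uu, r_uv, r_vv. Take dot products:
  L(u, v) = r_uu · N̂ = 0,
  M(u, v) = r_uv · N̂ = -5/sqrt(u^2 + 25),
  N(u, v) = r_vv · N̂ = 0.
Evaluating at (u, v) = (11/2, 4*pi/5):
  L = 0, M = -10*sqrt(221)/221, N = 0.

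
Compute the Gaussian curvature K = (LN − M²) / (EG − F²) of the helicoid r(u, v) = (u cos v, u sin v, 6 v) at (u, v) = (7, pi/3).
K = -36/7225

Coefficients of the first fundamental form: E = 1, F = 0, G = u^2 + 36.
Coefficients of the second fundamental form: L = 0, M = -6/sqrt(u^2 + 36), N = 0.
Assemble K = (LN − M²)/(EG − F²) = -36/(u^2 + 36)^2. At (u, v) = (7, pi/3): K = -36/7225.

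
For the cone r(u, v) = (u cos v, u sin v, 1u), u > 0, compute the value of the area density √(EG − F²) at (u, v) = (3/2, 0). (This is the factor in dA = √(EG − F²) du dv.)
√(EG − F²)|_{(3/2, 0)} = 3*sqrt(2)/2

E = 2, F = 0, G = u^2, so EG − F² = 2*u^2. Taking the positive square root: √(EG − F²) = sqrt(2)*Abs(u). At (u, v) = (3/2, 0): 3*sqrt(2)/2.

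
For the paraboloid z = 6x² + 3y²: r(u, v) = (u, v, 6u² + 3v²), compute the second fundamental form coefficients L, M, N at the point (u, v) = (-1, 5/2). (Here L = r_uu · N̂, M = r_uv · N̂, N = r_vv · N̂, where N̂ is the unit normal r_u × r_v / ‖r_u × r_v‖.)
L = 6*sqrt(370)/185;  M = 0;  N = 3*sqrt(370)/185

Compute the unit normal N̂(u, v) = (-12*u/sqrt(144*u^2 + 36*v^2 + 1), -6*v/sqrt(144*u^2 + 36*v^2 + 1), 1/sqrt(144*u^2 + 36*v^2 + 1)), and the second partials r_uu, r_uv, r_vv. Take dot products:
  L(u, v) = r_uu · N̂ = 12/sqrt(144*u^2 + 36*v^2 + 1),
  M(u, v) = r_uv · N̂ = 0,
  N(u, v) = r_vv · N̂ = 6/sqrt(144*u^2 + 36*v^2 + 1).
Evaluating at (u, v) = (-1, 5/2):
  L = 6*sqrt(370)/185, M = 0, N = 3*sqrt(370)/185.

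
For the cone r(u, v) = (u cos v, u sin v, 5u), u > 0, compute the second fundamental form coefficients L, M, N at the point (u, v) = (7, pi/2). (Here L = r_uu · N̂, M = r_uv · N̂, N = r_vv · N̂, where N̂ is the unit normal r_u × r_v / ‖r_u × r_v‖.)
L = 0;  M = 0;  N = 35*sqrt(26)/26

Compute the unit normal N̂(u, v) = (-5*sqrt(26)*u*cos(v)/(26*Abs(u)), -5*sqrt(26)*u*sin(v)/(26*Abs(u)), sqrt(26)*u/(26*Abs(u))), and the second partials r_uu, r_uv, r_vv. Take dot products:
  L(u, v) = r_uu · N̂ = 0,
  M(u, v) = r_uv · N̂ = 0,
  N(u, v) = r_vv · N̂ = 5*sqrt(26)*u^2/(26*Abs(u)).
Evaluating at (u, v) = (7, pi/2):
  L = 0, M = 0, N = 35*sqrt(26)/26.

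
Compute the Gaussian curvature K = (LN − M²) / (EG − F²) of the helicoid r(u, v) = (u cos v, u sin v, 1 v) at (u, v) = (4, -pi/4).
K = -1/289

Coefficients of the first fundamental form: E = 1, F = 0, G = u^2 + 1.
Coefficients of the second fundamental form: L = 0, M = -1/sqrt(u^2 + 1), N = 0.
Assemble K = (LN − M²)/(EG − F²) = -1/(u^2 + 1)^2. At (u, v) = (4, -pi/4): K = -1/289.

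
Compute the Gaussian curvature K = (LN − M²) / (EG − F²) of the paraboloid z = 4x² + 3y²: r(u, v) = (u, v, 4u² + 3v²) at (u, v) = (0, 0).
K = 48

Coefficients of the first fundamental form: E = 64*u^2 + 1, F = 48*u*v, G = 36*v^2 + 1.
Coefficients of the second fundamental form: L = 8/sqrt(64*u^2 + 36*v^2 + 1), M = 0, N = 6/sqrt(64*u^2 + 36*v^2 + 1).
Assemble K = (LN − M²)/(EG − F²) = 48/(4096*u^4 + 4608*u^2*v^2 + 128*u^2 + 1296*v^4 + 72*v^2 + 1). At (u, v) = (0, 0): K = 48.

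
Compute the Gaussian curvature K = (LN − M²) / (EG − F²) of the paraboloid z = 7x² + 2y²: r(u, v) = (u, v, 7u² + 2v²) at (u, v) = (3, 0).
K = 56/3115225

Coefficients of the first fundamental form: E = 196*u^2 + 1, F = 56*u*v, G = 16*v^2 + 1.
Coefficients of the second fundamental form: L = 14/sqrt(196*u^2 + 16*v^2 + 1), M = 0, N = 4/sqrt(196*u^2 + 16*v^2 + 1).
Assemble K = (LN − M²)/(EG − F²) = 56/(38416*u^4 + 6272*u^2*v^2 + 392*u^2 + 256*v^4 + 32*v^2 + 1). At (u, v) = (3, 0): K = 56/3115225.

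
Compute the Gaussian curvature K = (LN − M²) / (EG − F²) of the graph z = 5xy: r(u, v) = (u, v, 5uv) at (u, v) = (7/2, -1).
K = -400/1766241

Coefficients of the first fundamental form: E = 25*v^2 + 1, F = 25*u*v, G = 25*u^2 + 1.
Coefficients of the second fundamental form: L = 0, M = 5/sqrt(25*u^2 + 25*v^2 + 1), N = 0.
Assemble K = (LN − M²)/(EG − F²) = -25/(625*u^4 + 1250*u^2*v^2 + 50*u^2 + 625*v^4 + 50*v^2 + 1). At (u, v) = (7/2, -1): K = -400/1766241.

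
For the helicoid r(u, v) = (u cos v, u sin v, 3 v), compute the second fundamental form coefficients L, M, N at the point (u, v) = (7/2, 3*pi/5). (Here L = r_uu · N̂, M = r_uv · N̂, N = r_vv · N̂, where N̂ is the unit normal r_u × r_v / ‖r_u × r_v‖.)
L = 0;  M = -6*sqrt(85)/85;  N = 0

Compute the unit normal N̂(u, v) = (3*sin(v)/sqrt(u^2 + 9), -3*cos(v)/sqrt(u^2 + 9), u/sqrt(u^2 + 9)), and the second partials r_uu, r_uv, r_vv. Take dot products:
  L(u, v) = r_uu · N̂ = 0,
  M(u, v) = r_uv · N̂ = -3/sqrt(u^2 + 9),
  N(u, v) = r_vv · N̂ = 0.
Evaluating at (u, v) = (7/2, 3*pi/5):
  L = 0, M = -6*sqrt(85)/85, N = 0.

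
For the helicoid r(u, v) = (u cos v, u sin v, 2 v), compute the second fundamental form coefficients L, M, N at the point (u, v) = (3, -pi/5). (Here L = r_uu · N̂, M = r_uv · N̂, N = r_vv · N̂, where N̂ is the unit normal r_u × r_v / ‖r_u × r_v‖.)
L = 0;  M = -2*sqrt(13)/13;  N = 0

Compute the unit normal N̂(u, v) = (2*sin(v)/sqrt(u^2 + 4), -2*cos(v)/sqrt(u^2 + 4), u/sqrt(u^2 + 4)), and the second partials r_uu, r_uv, r_vv. Take dot products:
  L(u, v) = r_uu · N̂ = 0,
  M(u, v) = r_uv · N̂ = -2/sqrt(u^2 + 4),
  N(u, v) = r_vv · N̂ = 0.
Evaluating at (u, v) = (3, -pi/5):
  L = 0, M = -2*sqrt(13)/13, N = 0.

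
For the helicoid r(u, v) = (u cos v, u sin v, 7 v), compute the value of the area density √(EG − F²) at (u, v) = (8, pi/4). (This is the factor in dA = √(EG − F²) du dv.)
√(EG − F²)|_{(8, pi/4)} = sqrt(113)

E = 1, F = 0, G = u^2 + 49, so EG − F² = u^2 + 49. Taking the positive square root: √(EG − F²) = sqrt(u^2 + 49). At (u, v) = (8, pi/4): sqrt(113).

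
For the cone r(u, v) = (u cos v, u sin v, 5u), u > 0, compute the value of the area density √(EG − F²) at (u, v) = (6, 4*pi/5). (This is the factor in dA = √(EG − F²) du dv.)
√(EG − F²)|_{(6, 4*pi/5)} = 6*sqrt(26)

E = 26, F = 0, G = u^2, so EG − F² = 26*u^2. Taking the positive square root: √(EG − F²) = sqrt(26)*Abs(u). At (u, v) = (6, 4*pi/5): 6*sqrt(26).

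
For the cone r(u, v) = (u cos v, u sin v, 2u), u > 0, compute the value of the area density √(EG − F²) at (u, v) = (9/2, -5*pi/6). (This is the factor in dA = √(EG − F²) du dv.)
√(EG − F²)|_{(9/2, -5*pi/6)} = 9*sqrt(5)/2

E = 5, F = 0, G = u^2, so EG − F² = 5*u^2. Taking the positive square root: √(EG − F²) = sqrt(5)*Abs(u). At (u, v) = (9/2, -5*pi/6): 9*sqrt(5)/2.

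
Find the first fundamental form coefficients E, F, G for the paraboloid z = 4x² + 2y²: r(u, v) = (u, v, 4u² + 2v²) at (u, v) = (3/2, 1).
E = 145;  F = 48;  G = 17

Partials: r_u = (1, 0, 8*u), r_v = (0, 1, 4*v). As functions of (u, v):
  E = r_u · r_u = 64*u^2 + 1,
  F = r_u · r_v = 32*u*v,
  G = r_v · r_v = 16*v^2 + 1.
Evaluating at (u, v) = (3/2, 1): E = 145, F = 48, G = 17.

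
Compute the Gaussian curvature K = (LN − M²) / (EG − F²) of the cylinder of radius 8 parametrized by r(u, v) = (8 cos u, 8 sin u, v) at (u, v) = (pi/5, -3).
K = 0

Coefficients of the first fundamental form: E = 64, F = 0, G = 1.
Coefficients of the second fundamental form: L = -8, M = 0, N = 0.
Assemble K = (LN − M²)/(EG − F²) = 0. At (u, v) = (pi/5, -3): K = 0.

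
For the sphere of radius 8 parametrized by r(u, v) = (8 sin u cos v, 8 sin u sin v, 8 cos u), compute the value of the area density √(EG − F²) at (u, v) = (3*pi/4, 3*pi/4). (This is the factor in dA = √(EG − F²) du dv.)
√(EG − F²)|_{(3*pi/4, 3*pi/4)} = 32*sqrt(2)

E = 64, F = 0, G = 64*sin(u)^2, so EG − F² = 4096*sin(u)^2. Taking the positive square root: √(EG − F²) = 64*Abs(sin(u)). At (u, v) = (3*pi/4, 3*pi/4): 32*sqrt(2).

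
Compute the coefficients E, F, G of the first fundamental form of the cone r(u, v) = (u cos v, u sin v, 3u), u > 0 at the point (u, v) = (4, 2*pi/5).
E = 10;  F = 0;  G = 16

Partials: r_u = (cos(v), sin(v), 3), r_v = (-u*sin(v), u*cos(v), 0). As functions of (u, v):
  E = r_u · r_u = 10,
  F = r_u · r_v = 0,
  G = r_v · r_v = u^2.
Evaluating at (u, v) = (4, 2*pi/5): E = 10, F = 0, G = 16.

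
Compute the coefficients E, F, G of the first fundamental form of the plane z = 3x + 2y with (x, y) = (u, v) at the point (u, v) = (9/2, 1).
E = 10;  F = 6;  G = 5

Partials: r_u = (1, 0, 3), r_v = (0, 1, 2). As functions of (u, v):
  E = r_u · r_u = 10,
  F = r_u · r_v = 6,
  G = r_v · r_v = 5.
Evaluating at (u, v) = (9/2, 1): E = 10, F = 6, G = 5.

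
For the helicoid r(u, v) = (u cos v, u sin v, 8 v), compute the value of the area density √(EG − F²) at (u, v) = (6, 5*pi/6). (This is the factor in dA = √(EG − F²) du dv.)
√(EG − F²)|_{(6, 5*pi/6)} = 10

E = 1, F = 0, G = u^2 + 64, so EG − F² = u^2 + 64. Taking the positive square root: √(EG − F²) = sqrt(u^2 + 64). At (u, v) = (6, 5*pi/6): 10.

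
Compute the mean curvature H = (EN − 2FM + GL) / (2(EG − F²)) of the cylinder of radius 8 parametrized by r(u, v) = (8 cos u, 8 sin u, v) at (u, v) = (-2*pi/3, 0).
H = -1/16

With E = 64, F = 0, G = 1, L = -8, M = 0, N = 0, assemble
  H = (EN − 2FM + GL) / (2(EG − F²)) = -1/16.
At (u, v) = (-2*pi/3, 0): H = -1/16.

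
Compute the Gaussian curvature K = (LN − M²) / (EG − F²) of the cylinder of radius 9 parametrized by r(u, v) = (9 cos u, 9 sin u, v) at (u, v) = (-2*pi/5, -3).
K = 0

Coefficients of the first fundamental form: E = 81, F = 0, G = 1.
Coefficients of the second fundamental form: L = -9, M = 0, N = 0.
Assemble K = (LN − M²)/(EG − F²) = 0. At (u, v) = (-2*pi/5, -3): K = 0.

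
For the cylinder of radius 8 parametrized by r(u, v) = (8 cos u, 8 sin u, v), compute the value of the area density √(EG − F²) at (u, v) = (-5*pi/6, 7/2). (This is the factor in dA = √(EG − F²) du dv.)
√(EG − F²)|_{(-5*pi/6, 7/2)} = 8

E = 64, F = 0, G = 1, so EG − F² = 64. Taking the positive square root: √(EG − F²) = 8. At (u, v) = (-5*pi/6, 7/2): 8.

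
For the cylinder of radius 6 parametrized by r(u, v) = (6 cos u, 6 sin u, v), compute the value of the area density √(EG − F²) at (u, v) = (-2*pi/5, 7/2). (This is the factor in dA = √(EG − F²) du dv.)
√(EG − F²)|_{(-2*pi/5, 7/2)} = 6

E = 36, F = 0, G = 1, so EG − F² = 36. Taking the positive square root: √(EG − F²) = 6. At (u, v) = (-2*pi/5, 7/2): 6.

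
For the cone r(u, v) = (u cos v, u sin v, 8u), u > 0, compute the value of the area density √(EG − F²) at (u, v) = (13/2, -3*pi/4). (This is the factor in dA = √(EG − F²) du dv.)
√(EG − F²)|_{(13/2, -3*pi/4)} = 13*sqrt(65)/2

E = 65, F = 0, G = u^2, so EG − F² = 65*u^2. Taking the positive square root: √(EG − F²) = sqrt(65)*Abs(u). At (u, v) = (13/2, -3*pi/4): 13*sqrt(65)/2.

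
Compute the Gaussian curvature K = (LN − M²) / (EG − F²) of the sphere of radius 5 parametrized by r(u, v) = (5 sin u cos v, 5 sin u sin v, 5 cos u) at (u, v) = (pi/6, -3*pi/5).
K = 1/25

Coefficients of the first fundamental form: E = 25, F = 0, G = 25*sin(u)^2.
Coefficients of the second fundamental form: L = -5*sin(u)/Abs(sin(u)), M = 0, N = -5*sin(u)^3/Abs(sin(u)).
Assemble K = (LN − M²)/(EG − F²) = 1/25. At (u, v) = (pi/6, -3*pi/5): K = 1/25.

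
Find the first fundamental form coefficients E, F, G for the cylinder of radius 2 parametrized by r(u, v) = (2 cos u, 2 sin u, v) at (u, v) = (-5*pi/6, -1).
E = 4;  F = 0;  G = 1

Partials: r_u = (-2*sin(u), 2*cos(u), 0), r_v = (0, 0, 1). As functions of (u, v):
  E = r_u · r_u = 4,
  F = r_u · r_v = 0,
  G = r_v · r_v = 1.
Evaluating at (u, v) = (-5*pi/6, -1): E = 4, F = 0, G = 1.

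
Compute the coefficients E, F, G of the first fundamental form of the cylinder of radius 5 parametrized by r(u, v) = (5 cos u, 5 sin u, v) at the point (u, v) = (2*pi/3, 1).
E = 25;  F = 0;  G = 1

Partials: r_u = (-5*sin(u), 5*cos(u), 0), r_v = (0, 0, 1). As functions of (u, v):
  E = r_u · r_u = 25,
  F = r_u · r_v = 0,
  G = r_v · r_v = 1.
Evaluating at (u, v) = (2*pi/3, 1): E = 25, F = 0, G = 1.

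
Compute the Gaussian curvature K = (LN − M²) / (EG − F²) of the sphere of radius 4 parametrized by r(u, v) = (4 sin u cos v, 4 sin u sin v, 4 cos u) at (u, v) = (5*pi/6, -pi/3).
K = 1/16

Coefficients of the first fundamental form: E = 16, F = 0, G = 16*sin(u)^2.
Coefficients of the second fundamental form: L = -4*sin(u)/Abs(sin(u)), M = 0, N = -4*sin(u)^3/Abs(sin(u)).
Assemble K = (LN − M²)/(EG − F²) = 1/16. At (u, v) = (5*pi/6, -pi/3): K = 1/16.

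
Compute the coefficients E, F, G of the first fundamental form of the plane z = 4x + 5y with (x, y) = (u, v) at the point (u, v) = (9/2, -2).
E = 17;  F = 20;  G = 26

Partials: r_u = (1, 0, 4), r_v = (0, 1, 5). As functions of (u, v):
  E = r_u · r_u = 17,
  F = r_u · r_v = 20,
  G = r_v · r_v = 26.
Evaluating at (u, v) = (9/2, -2): E = 17, F = 20, G = 26.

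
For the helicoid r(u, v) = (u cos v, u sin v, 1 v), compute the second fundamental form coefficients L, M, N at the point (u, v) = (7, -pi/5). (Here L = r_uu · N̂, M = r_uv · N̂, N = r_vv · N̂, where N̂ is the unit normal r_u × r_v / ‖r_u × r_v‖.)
L = 0;  M = -sqrt(2)/10;  N = 0

Compute the unit normal N̂(u, v) = (sin(v)/sqrt(u^2 + 1), -cos(v)/sqrt(u^2 + 1), u/sqrt(u^2 + 1)), and the second partials r_uu, r_uv, r_vv. Take dot products:
  L(u, v) = r_uu · N̂ = 0,
  M(u, v) = r_uv · N̂ = -1/sqrt(u^2 + 1),
  N(u, v) = r_vv · N̂ = 0.
Evaluating at (u, v) = (7, -pi/5):
  L = 0, M = -sqrt(2)/10, N = 0.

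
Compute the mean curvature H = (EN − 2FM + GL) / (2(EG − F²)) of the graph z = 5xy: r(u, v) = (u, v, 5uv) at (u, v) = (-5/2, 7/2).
H = 4375*sqrt(206)/572886

With E = 25*v^2 + 1, F = 25*u*v, G = 25*u^2 + 1, L = 0, M = 5/sqrt(25*u^2 + 25*v^2 + 1), N = 0, assemble
  H = (EN − 2FM + GL) / (2(EG − F²)) = -125*u*v/(25*u^2 + 25*v^2 + 1)^(3/2).
At (u, v) = (-5/2, 7/2): H = 4375*sqrt(206)/572886.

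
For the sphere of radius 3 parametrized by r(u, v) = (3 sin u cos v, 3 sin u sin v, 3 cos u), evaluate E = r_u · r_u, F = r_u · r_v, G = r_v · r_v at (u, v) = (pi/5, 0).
E = 9;  F = 0;  G = 45/8 - 9*sqrt(5)/8

Partials: r_u = (3*cos(u)*cos(v), 3*sin(v)*cos(u), -3*sin(u)), r_v = (-3*sin(u)*sin(v), 3*sin(u)*cos(v), 0). As functions of (u, v):
  E = r_u · r_u = 9,
  F = r_u · r_v = 0,
  G = r_v · r_v = 9*sin(u)^2.
Evaluating at (u, v) = (pi/5, 0): E = 9, F = 0, G = 45/8 - 9*sqrt(5)/8.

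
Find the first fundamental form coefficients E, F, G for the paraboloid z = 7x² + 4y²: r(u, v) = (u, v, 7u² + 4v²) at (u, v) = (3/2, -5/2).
E = 442;  F = -420;  G = 401

Partials: r_u = (1, 0, 14*u), r_v = (0, 1, 8*v). As functions of (u, v):
  E = r_u · r_u = 196*u^2 + 1,
  F = r_u · r_v = 112*u*v,
  G = r_v · r_v = 64*v^2 + 1.
Evaluating at (u, v) = (3/2, -5/2): E = 442, F = -420, G = 401.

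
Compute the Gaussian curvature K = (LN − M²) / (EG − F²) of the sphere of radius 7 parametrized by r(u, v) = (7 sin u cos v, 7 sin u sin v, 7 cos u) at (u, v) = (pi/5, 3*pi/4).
K = 1/49

Coefficients of the first fundamental form: E = 49, F = 0, G = 49*sin(u)^2.
Coefficients of the second fundamental form: L = -7*sin(u)/Abs(sin(u)), M = 0, N = -7*sin(u)^3/Abs(sin(u)).
Assemble K = (LN − M²)/(EG − F²) = 1/49. At (u, v) = (pi/5, 3*pi/4): K = 1/49.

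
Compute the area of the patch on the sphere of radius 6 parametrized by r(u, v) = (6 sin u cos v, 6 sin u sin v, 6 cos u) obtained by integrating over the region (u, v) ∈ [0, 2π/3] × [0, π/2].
Area = 27*pi

Area = ∫∫ √(EG − F²) du dv with √(EG − F²) = 36*Abs(sin(u)). Integrating over [0, 2π/3] × [0, π/2] gives 27*pi.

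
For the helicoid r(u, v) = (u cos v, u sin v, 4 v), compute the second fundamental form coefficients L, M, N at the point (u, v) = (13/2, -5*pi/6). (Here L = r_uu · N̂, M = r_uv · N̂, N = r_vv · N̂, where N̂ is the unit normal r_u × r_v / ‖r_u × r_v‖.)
L = 0;  M = -8*sqrt(233)/233;  N = 0

Compute the unit normal N̂(u, v) = (4*sin(v)/sqrt(u^2 + 16), -4*cos(v)/sqrt(u^2 + 16), u/sqrt(u^2 + 16)), and the second partials r_uu, r_uv, r_vv. Take dot products:
  L(u, v) = r_uu · N̂ = 0,
  M(u, v) = r_uv · N̂ = -4/sqrt(u^2 + 16),
  N(u, v) = r_vv · N̂ = 0.
Evaluating at (u, v) = (13/2, -5*pi/6):
  L = 0, M = -8*sqrt(233)/233, N = 0.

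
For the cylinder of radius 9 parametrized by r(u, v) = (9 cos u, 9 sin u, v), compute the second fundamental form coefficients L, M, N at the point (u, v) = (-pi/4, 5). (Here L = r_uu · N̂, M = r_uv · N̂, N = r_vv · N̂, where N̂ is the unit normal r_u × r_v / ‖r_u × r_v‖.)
L = -9;  M = 0;  N = 0

Compute the unit normal N̂(u, v) = (cos(u), sin(u), 0), and the second partials r_uu, r_uv, r_vv. Take dot products:
  L(u, v) = r_uu · N̂ = -9,
  M(u, v) = r_uv · N̂ = 0,
  N(u, v) = r_vv · N̂ = 0.
Evaluating at (u, v) = (-pi/4, 5):
  L = -9, M = 0, N = 0.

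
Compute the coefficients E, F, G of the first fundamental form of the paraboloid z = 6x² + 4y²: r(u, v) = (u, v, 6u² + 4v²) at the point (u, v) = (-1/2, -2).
E = 37;  F = 96;  G = 257

Partials: r_u = (1, 0, 12*u), r_v = (0, 1, 8*v). As functions of (u, v):
  E = r_u · r_u = 144*u^2 + 1,
  F = r_u · r_v = 96*u*v,
  G = r_v · r_v = 64*v^2 + 1.
Evaluating at (u, v) = (-1/2, -2): E = 37, F = 96, G = 257.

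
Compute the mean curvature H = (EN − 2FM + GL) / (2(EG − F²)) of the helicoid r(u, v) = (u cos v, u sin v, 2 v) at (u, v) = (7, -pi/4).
H = 0

With E = 1, F = 0, G = u^2 + 4, L = 0, M = -2/sqrt(u^2 + 4), N = 0, assemble
  H = (EN − 2FM + GL) / (2(EG − F²)) = 0.
At (u, v) = (7, -pi/4): H = 0.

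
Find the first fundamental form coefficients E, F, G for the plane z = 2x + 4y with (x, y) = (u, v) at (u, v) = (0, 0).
E = 5;  F = 8;  G = 17

Partials: r_u = (1, 0, 2), r_v = (0, 1, 4). As functions of (u, v):
  E = r_u · r_u = 5,
  F = r_u · r_v = 8,
  G = r_v · r_v = 17.
Evaluating at (u, v) = (0, 0): E = 5, F = 8, G = 17.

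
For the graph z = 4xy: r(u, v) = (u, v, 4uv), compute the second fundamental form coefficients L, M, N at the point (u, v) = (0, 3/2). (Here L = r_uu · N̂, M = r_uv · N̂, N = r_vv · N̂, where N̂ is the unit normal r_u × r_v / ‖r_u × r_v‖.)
L = 0;  M = 4*sqrt(37)/37;  N = 0

Compute the unit normal N̂(u, v) = (-4*v/sqrt(16*u^2 + 16*v^2 + 1), -4*u/sqrt(16*u^2 + 16*v^2 + 1), 1/sqrt(16*u^2 + 16*v^2 + 1)), and the second partials r_uu, r_uv, r_vv. Take dot products:
  L(u, v) = r_uu · N̂ = 0,
  M(u, v) = r_uv · N̂ = 4/sqrt(16*u^2 + 16*v^2 + 1),
  N(u, v) = r_vv · N̂ = 0.
Evaluating at (u, v) = (0, 3/2):
  L = 0, M = 4*sqrt(37)/37, N = 0.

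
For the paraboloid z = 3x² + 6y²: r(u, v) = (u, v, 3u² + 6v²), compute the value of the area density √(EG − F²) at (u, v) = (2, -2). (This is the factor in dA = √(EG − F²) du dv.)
√(EG − F²)|_{(2, -2)} = sqrt(721)

E = 36*u^2 + 1, F = 72*u*v, G = 144*v^2 + 1, so EG − F² = 36*u^2 + 144*v^2 + 1. Taking the positive square root: √(EG − F²) = sqrt(36*u^2 + 144*v^2 + 1). At (u, v) = (2, -2): sqrt(721).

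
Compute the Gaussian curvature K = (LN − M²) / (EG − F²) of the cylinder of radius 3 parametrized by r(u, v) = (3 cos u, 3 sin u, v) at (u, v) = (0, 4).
K = 0

Coefficients of the first fundamental form: E = 9, F = 0, G = 1.
Coefficients of the second fundamental form: L = -3, M = 0, N = 0.
Assemble K = (LN − M²)/(EG − F²) = 0. At (u, v) = (0, 4): K = 0.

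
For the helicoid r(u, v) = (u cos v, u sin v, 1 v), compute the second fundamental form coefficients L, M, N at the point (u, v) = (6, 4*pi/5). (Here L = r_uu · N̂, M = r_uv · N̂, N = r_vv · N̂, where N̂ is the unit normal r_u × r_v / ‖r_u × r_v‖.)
L = 0;  M = -sqrt(37)/37;  N = 0

Compute the unit normal N̂(u, v) = (sin(v)/sqrt(u^2 + 1), -cos(v)/sqrt(u^2 + 1), u/sqrt(u^2 + 1)), and the second partials r_uu, r_uv, r_vv. Take dot products:
  L(u, v) = r_uu · N̂ = 0,
  M(u, v) = r_uv · N̂ = -1/sqrt(u^2 + 1),
  N(u, v) = r_vv · N̂ = 0.
Evaluating at (u, v) = (6, 4*pi/5):
  L = 0, M = -sqrt(37)/37, N = 0.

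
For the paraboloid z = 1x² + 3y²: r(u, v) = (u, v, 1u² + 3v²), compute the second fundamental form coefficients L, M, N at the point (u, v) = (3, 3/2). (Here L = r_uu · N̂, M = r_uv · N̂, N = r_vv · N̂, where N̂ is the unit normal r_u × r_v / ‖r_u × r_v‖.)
L = sqrt(118)/59;  M = 0;  N = 3*sqrt(118)/59

Compute the unit normal N̂(u, v) = (-2*u/sqrt(4*u^2 + 36*v^2 + 1), -6*v/sqrt(4*u^2 + 36*v^2 + 1), 1/sqrt(4*u^2 + 36*v^2 + 1)), and the second partials r_uu, r_uv, r_vv. Take dot products:
  L(u, v) = r_uu · N̂ = 2/sqrt(4*u^2 + 36*v^2 + 1),
  M(u, v) = r_uv · N̂ = 0,
  N(u, v) = r_vv · N̂ = 6/sqrt(4*u^2 + 36*v^2 + 1).
Evaluating at (u, v) = (3, 3/2):
  L = sqrt(118)/59, M = 0, N = 3*sqrt(118)/59.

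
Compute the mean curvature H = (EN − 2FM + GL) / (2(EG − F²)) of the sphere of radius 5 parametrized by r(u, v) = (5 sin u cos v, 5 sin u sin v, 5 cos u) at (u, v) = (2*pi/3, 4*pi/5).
H = -1/5

With E = 25, F = 0, G = 25*sin(u)^2, L = -5*sin(u)/Abs(sin(u)), M = 0, N = -5*sin(u)^3/Abs(sin(u)), assemble
  H = (EN − 2FM + GL) / (2(EG − F²)) = -sin(u)/(5*Abs(sin(u))).
At (u, v) = (2*pi/3, 4*pi/5): H = -1/5.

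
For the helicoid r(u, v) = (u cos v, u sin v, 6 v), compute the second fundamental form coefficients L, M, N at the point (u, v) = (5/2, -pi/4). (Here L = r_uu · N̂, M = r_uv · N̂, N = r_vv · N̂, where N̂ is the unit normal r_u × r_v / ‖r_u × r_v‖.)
L = 0;  M = -12/13;  N = 0

Compute the unit normal N̂(u, v) = (6*sin(v)/sqrt(u^2 + 36), -6*cos(v)/sqrt(u^2 + 36), u/sqrt(u^2 + 36)), and the second partials r_uu, r_uv, r_vv. Take dot products:
  L(u, v) = r_uu · N̂ = 0,
  M(u, v) = r_uv · N̂ = -6/sqrt(u^2 + 36),
  N(u, v) = r_vv · N̂ = 0.
Evaluating at (u, v) = (5/2, -pi/4):
  L = 0, M = -12/13, N = 0.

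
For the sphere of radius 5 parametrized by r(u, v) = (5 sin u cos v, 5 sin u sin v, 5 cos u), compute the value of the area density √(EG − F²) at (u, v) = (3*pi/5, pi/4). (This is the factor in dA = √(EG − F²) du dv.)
√(EG − F²)|_{(3*pi/5, pi/4)} = 25*sqrt(2*sqrt(5) + 10)/4

E = 25, F = 0, G = 25*sin(u)^2, so EG − F² = 625*sin(u)^2. Taking the positive square root: √(EG − F²) = 25*Abs(sin(u)). At (u, v) = (3*pi/5, pi/4): 25*sqrt(2*sqrt(5) + 10)/4.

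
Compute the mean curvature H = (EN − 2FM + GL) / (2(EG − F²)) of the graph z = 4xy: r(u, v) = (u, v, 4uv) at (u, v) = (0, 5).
H = 0

With E = 16*v^2 + 1, F = 16*u*v, G = 16*u^2 + 1, L = 0, M = 4/sqrt(16*u^2 + 16*v^2 + 1), N = 0, assemble
  H = (EN − 2FM + GL) / (2(EG − F²)) = -64*u*v/(16*u^2 + 16*v^2 + 1)^(3/2).
At (u, v) = (0, 5): H = 0.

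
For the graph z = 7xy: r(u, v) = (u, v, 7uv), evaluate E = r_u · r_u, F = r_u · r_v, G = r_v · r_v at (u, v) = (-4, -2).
E = 197;  F = 392;  G = 785

Partials: r_u = (1, 0, 7*v), r_v = (0, 1, 7*u). As functions of (u, v):
  E = r_u · r_u = 49*v^2 + 1,
  F = r_u · r_v = 49*u*v,
  G = r_v · r_v = 49*u^2 + 1.
Evaluating at (u, v) = (-4, -2): E = 197, F = 392, G = 785.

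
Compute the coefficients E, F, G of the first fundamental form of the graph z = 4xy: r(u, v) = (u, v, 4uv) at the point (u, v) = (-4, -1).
E = 17;  F = 64;  G = 257

Partials: r_u = (1, 0, 4*v), r_v = (0, 1, 4*u). As functions of (u, v):
  E = r_u · r_u = 16*v^2 + 1,
  F = r_u · r_v = 16*u*v,
  G = r_v · r_v = 16*u^2 + 1.
Evaluating at (u, v) = (-4, -1): E = 17, F = 64, G = 257.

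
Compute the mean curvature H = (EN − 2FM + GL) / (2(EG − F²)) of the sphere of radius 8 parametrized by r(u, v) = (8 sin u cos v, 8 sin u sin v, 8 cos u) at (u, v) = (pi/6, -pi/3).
H = -1/8

With E = 64, F = 0, G = 64*sin(u)^2, L = -8*sin(u)/Abs(sin(u)), M = 0, N = -8*sin(u)^3/Abs(sin(u)), assemble
  H = (EN − 2FM + GL) / (2(EG − F²)) = -sin(u)/(8*Abs(sin(u))).
At (u, v) = (pi/6, -pi/3): H = -1/8.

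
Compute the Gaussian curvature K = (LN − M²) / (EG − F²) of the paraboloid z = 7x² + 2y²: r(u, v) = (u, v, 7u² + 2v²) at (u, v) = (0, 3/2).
K = 56/1369

Coefficients of the first fundamental form: E = 196*u^2 + 1, F = 56*u*v, G = 16*v^2 + 1.
Coefficients of the second fundamental form: L = 14/sqrt(196*u^2 + 16*v^2 + 1), M = 0, N = 4/sqrt(196*u^2 + 16*v^2 + 1).
Assemble K = (LN − M²)/(EG − F²) = 56/(38416*u^4 + 6272*u^2*v^2 + 392*u^2 + 256*v^4 + 32*v^2 + 1). At (u, v) = (0, 3/2): K = 56/1369.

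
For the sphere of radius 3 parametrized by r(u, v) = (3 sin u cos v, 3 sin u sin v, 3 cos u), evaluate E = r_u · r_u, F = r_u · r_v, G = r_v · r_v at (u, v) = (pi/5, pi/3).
E = 9;  F = 0;  G = 45/8 - 9*sqrt(5)/8

Partials: r_u = (3*cos(u)*cos(v), 3*sin(v)*cos(u), -3*sin(u)), r_v = (-3*sin(u)*sin(v), 3*sin(u)*cos(v), 0). As functions of (u, v):
  E = r_u · r_u = 9,
  F = r_u · r_v = 0,
  G = r_v · r_v = 9*sin(u)^2.
Evaluating at (u, v) = (pi/5, pi/3): E = 9, F = 0, G = 45/8 - 9*sqrt(5)/8.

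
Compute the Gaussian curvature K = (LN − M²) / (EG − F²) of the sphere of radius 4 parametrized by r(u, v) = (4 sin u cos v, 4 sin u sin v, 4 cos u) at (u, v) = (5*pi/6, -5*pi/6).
K = 1/16

Coefficients of the first fundamental form: E = 16, F = 0, G = 16*sin(u)^2.
Coefficients of the second fundamental form: L = -4*sin(u)/Abs(sin(u)), M = 0, N = -4*sin(u)^3/Abs(sin(u)).
Assemble K = (LN − M²)/(EG − F²) = 1/16. At (u, v) = (5*pi/6, -5*pi/6): K = 1/16.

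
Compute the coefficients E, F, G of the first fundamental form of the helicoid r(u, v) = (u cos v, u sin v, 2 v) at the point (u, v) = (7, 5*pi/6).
E = 1;  F = 0;  G = 53

Partials: r_u = (cos(v), sin(v), 0), r_v = (-u*sin(v), u*cos(v), 2). As functions of (u, v):
  E = r_u · r_u = 1,
  F = r_u · r_v = 0,
  G = r_v · r_v = u^2 + 4.
Evaluating at (u, v) = (7, 5*pi/6): E = 1, F = 0, G = 53.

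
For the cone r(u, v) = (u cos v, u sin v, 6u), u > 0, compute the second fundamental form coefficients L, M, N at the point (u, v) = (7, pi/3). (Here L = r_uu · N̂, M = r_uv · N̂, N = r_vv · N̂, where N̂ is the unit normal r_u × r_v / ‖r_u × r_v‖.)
L = 0;  M = 0;  N = 42*sqrt(37)/37

Compute the unit normal N̂(u, v) = (-6*sqrt(37)*u*cos(v)/(37*Abs(u)), -6*sqrt(37)*u*sin(v)/(37*Abs(u)), sqrt(37)*u/(37*Abs(u))), and the second partials r_uu, r_uv, r_vv. Take dot products:
  L(u, v) = r_uu · N̂ = 0,
  M(u, v) = r_uv · N̂ = 0,
  N(u, v) = r_vv · N̂ = 6*sqrt(37)*u^2/(37*Abs(u)).
Evaluating at (u, v) = (7, pi/3):
  L = 0, M = 0, N = 42*sqrt(37)/37.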